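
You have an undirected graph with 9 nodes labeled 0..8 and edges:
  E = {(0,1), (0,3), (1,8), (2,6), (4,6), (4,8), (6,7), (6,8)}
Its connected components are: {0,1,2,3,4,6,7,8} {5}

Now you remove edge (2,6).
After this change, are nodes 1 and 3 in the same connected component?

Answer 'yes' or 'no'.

Initial components: {0,1,2,3,4,6,7,8} {5}
Removing edge (2,6): it was a bridge — component count 2 -> 3.
New components: {0,1,3,4,6,7,8} {2} {5}
Are 1 and 3 in the same component? yes

Answer: yes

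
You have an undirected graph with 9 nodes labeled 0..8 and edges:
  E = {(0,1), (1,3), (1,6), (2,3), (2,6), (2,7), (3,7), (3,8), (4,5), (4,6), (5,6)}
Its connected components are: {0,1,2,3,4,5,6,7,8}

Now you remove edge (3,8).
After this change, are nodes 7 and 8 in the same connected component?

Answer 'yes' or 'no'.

Answer: no

Derivation:
Initial components: {0,1,2,3,4,5,6,7,8}
Removing edge (3,8): it was a bridge — component count 1 -> 2.
New components: {0,1,2,3,4,5,6,7} {8}
Are 7 and 8 in the same component? no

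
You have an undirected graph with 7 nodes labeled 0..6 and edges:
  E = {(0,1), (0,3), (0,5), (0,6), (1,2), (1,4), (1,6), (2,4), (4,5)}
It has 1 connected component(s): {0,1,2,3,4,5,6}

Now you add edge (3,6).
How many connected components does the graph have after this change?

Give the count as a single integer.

Initial component count: 1
Add (3,6): endpoints already in same component. Count unchanged: 1.
New component count: 1

Answer: 1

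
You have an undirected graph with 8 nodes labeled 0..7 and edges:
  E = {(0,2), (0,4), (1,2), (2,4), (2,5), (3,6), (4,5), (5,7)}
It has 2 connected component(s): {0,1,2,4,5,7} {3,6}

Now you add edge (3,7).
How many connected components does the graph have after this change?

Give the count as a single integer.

Initial component count: 2
Add (3,7): merges two components. Count decreases: 2 -> 1.
New component count: 1

Answer: 1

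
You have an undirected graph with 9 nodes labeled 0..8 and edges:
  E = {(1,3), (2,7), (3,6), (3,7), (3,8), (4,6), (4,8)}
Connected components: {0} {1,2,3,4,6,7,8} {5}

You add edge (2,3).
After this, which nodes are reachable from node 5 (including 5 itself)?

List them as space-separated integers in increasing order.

Before: nodes reachable from 5: {5}
Adding (2,3): both endpoints already in same component. Reachability from 5 unchanged.
After: nodes reachable from 5: {5}

Answer: 5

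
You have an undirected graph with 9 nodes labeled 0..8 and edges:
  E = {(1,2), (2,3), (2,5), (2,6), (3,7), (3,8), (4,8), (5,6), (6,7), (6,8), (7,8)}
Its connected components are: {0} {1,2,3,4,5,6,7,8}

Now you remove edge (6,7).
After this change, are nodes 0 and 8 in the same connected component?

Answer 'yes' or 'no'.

Answer: no

Derivation:
Initial components: {0} {1,2,3,4,5,6,7,8}
Removing edge (6,7): not a bridge — component count unchanged at 2.
New components: {0} {1,2,3,4,5,6,7,8}
Are 0 and 8 in the same component? no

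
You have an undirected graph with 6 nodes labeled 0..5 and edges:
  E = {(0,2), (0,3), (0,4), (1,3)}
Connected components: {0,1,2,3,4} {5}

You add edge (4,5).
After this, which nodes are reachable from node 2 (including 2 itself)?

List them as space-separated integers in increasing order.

Answer: 0 1 2 3 4 5

Derivation:
Before: nodes reachable from 2: {0,1,2,3,4}
Adding (4,5): merges 2's component with another. Reachability grows.
After: nodes reachable from 2: {0,1,2,3,4,5}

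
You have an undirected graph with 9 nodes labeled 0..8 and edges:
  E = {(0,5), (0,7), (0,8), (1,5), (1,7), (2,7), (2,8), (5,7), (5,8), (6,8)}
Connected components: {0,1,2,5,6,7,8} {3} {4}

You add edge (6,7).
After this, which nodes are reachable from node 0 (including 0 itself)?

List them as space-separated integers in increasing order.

Answer: 0 1 2 5 6 7 8

Derivation:
Before: nodes reachable from 0: {0,1,2,5,6,7,8}
Adding (6,7): both endpoints already in same component. Reachability from 0 unchanged.
After: nodes reachable from 0: {0,1,2,5,6,7,8}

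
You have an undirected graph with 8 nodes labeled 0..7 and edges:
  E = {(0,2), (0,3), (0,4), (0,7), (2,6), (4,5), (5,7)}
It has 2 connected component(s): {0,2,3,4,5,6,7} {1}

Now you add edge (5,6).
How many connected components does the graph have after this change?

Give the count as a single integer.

Answer: 2

Derivation:
Initial component count: 2
Add (5,6): endpoints already in same component. Count unchanged: 2.
New component count: 2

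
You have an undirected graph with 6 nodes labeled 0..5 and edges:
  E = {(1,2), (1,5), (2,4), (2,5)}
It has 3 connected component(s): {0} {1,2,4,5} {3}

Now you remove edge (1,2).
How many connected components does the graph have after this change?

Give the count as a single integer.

Answer: 3

Derivation:
Initial component count: 3
Remove (1,2): not a bridge. Count unchanged: 3.
  After removal, components: {0} {1,2,4,5} {3}
New component count: 3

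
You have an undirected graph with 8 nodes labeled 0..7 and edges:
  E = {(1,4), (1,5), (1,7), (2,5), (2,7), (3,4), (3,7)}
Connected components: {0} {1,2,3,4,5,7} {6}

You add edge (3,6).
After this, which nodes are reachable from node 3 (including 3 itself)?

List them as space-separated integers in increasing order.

Before: nodes reachable from 3: {1,2,3,4,5,7}
Adding (3,6): merges 3's component with another. Reachability grows.
After: nodes reachable from 3: {1,2,3,4,5,6,7}

Answer: 1 2 3 4 5 6 7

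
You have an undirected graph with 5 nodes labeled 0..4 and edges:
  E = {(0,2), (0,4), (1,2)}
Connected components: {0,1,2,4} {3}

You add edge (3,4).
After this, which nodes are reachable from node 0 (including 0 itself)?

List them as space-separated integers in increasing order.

Answer: 0 1 2 3 4

Derivation:
Before: nodes reachable from 0: {0,1,2,4}
Adding (3,4): merges 0's component with another. Reachability grows.
After: nodes reachable from 0: {0,1,2,3,4}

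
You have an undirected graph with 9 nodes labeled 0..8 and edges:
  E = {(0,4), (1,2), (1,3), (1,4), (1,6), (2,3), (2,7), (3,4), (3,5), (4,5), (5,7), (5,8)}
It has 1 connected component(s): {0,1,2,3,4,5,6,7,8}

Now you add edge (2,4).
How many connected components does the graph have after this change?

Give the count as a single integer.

Initial component count: 1
Add (2,4): endpoints already in same component. Count unchanged: 1.
New component count: 1

Answer: 1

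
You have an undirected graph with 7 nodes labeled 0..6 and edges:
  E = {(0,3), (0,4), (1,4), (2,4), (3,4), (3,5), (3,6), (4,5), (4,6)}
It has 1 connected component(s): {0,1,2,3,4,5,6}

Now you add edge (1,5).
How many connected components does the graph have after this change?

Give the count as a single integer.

Answer: 1

Derivation:
Initial component count: 1
Add (1,5): endpoints already in same component. Count unchanged: 1.
New component count: 1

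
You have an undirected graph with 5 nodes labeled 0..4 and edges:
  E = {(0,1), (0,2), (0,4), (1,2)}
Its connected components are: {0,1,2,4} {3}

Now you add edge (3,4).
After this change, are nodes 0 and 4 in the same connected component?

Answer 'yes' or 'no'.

Initial components: {0,1,2,4} {3}
Adding edge (3,4): merges {3} and {0,1,2,4}.
New components: {0,1,2,3,4}
Are 0 and 4 in the same component? yes

Answer: yes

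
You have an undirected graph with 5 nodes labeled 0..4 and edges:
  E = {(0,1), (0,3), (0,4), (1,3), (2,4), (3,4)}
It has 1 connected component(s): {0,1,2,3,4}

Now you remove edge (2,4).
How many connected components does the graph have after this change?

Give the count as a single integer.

Initial component count: 1
Remove (2,4): it was a bridge. Count increases: 1 -> 2.
  After removal, components: {0,1,3,4} {2}
New component count: 2

Answer: 2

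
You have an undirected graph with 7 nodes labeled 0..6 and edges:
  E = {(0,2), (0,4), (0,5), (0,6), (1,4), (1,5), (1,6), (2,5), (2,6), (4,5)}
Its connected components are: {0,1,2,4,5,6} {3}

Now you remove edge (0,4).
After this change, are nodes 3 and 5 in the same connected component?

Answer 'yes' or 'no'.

Initial components: {0,1,2,4,5,6} {3}
Removing edge (0,4): not a bridge — component count unchanged at 2.
New components: {0,1,2,4,5,6} {3}
Are 3 and 5 in the same component? no

Answer: no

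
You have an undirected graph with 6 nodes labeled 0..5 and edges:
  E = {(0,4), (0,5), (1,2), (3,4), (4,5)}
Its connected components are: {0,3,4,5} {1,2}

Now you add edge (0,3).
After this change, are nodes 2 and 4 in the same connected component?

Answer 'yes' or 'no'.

Initial components: {0,3,4,5} {1,2}
Adding edge (0,3): both already in same component {0,3,4,5}. No change.
New components: {0,3,4,5} {1,2}
Are 2 and 4 in the same component? no

Answer: no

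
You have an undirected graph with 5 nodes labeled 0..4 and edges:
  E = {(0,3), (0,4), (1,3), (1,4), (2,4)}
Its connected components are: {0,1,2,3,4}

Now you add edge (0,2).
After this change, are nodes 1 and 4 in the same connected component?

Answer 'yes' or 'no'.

Answer: yes

Derivation:
Initial components: {0,1,2,3,4}
Adding edge (0,2): both already in same component {0,1,2,3,4}. No change.
New components: {0,1,2,3,4}
Are 1 and 4 in the same component? yes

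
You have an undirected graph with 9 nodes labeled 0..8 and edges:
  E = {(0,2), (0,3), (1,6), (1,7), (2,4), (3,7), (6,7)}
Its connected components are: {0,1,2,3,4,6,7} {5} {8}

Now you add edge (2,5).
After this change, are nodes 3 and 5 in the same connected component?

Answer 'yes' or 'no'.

Initial components: {0,1,2,3,4,6,7} {5} {8}
Adding edge (2,5): merges {0,1,2,3,4,6,7} and {5}.
New components: {0,1,2,3,4,5,6,7} {8}
Are 3 and 5 in the same component? yes

Answer: yes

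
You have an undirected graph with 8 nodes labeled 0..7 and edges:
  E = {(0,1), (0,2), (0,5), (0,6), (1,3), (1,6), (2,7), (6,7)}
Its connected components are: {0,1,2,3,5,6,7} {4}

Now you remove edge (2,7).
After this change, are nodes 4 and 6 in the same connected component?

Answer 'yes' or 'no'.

Answer: no

Derivation:
Initial components: {0,1,2,3,5,6,7} {4}
Removing edge (2,7): not a bridge — component count unchanged at 2.
New components: {0,1,2,3,5,6,7} {4}
Are 4 and 6 in the same component? no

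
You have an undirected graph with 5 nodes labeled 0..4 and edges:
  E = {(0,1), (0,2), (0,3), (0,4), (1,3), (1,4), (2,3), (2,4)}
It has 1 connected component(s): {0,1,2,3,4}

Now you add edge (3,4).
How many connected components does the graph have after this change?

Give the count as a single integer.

Initial component count: 1
Add (3,4): endpoints already in same component. Count unchanged: 1.
New component count: 1

Answer: 1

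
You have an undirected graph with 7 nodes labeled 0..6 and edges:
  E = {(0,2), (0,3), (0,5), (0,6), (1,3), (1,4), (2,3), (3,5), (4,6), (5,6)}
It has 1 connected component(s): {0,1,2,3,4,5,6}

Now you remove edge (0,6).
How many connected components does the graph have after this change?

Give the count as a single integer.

Initial component count: 1
Remove (0,6): not a bridge. Count unchanged: 1.
  After removal, components: {0,1,2,3,4,5,6}
New component count: 1

Answer: 1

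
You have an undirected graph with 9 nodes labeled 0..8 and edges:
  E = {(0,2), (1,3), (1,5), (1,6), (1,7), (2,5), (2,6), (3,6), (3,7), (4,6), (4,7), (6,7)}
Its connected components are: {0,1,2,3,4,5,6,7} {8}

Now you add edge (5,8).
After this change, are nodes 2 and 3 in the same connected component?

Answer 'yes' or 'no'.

Answer: yes

Derivation:
Initial components: {0,1,2,3,4,5,6,7} {8}
Adding edge (5,8): merges {0,1,2,3,4,5,6,7} and {8}.
New components: {0,1,2,3,4,5,6,7,8}
Are 2 and 3 in the same component? yes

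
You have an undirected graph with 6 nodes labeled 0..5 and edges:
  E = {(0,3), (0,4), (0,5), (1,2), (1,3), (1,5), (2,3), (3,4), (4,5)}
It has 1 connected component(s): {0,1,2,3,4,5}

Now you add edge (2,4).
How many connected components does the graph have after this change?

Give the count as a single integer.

Answer: 1

Derivation:
Initial component count: 1
Add (2,4): endpoints already in same component. Count unchanged: 1.
New component count: 1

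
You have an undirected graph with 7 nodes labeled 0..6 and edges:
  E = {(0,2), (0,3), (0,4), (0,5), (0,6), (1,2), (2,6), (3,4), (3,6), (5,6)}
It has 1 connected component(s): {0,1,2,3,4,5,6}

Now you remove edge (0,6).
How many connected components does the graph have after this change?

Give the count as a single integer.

Answer: 1

Derivation:
Initial component count: 1
Remove (0,6): not a bridge. Count unchanged: 1.
  After removal, components: {0,1,2,3,4,5,6}
New component count: 1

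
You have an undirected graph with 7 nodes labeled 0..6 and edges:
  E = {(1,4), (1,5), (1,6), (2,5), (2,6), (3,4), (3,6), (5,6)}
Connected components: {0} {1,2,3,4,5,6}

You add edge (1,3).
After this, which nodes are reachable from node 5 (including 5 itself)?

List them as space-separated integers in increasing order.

Answer: 1 2 3 4 5 6

Derivation:
Before: nodes reachable from 5: {1,2,3,4,5,6}
Adding (1,3): both endpoints already in same component. Reachability from 5 unchanged.
After: nodes reachable from 5: {1,2,3,4,5,6}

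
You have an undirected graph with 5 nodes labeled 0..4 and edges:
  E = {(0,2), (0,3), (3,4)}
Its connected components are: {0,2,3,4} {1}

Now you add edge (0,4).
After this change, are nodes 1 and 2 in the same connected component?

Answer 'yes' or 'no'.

Initial components: {0,2,3,4} {1}
Adding edge (0,4): both already in same component {0,2,3,4}. No change.
New components: {0,2,3,4} {1}
Are 1 and 2 in the same component? no

Answer: no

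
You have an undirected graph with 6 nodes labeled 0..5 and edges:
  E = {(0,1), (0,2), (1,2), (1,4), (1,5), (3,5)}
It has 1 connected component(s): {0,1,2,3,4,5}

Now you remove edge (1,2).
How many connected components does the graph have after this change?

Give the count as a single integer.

Initial component count: 1
Remove (1,2): not a bridge. Count unchanged: 1.
  After removal, components: {0,1,2,3,4,5}
New component count: 1

Answer: 1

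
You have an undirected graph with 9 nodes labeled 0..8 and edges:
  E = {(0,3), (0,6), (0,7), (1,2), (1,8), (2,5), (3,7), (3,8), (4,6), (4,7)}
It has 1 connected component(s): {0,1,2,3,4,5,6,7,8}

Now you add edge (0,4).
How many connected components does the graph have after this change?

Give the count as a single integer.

Initial component count: 1
Add (0,4): endpoints already in same component. Count unchanged: 1.
New component count: 1

Answer: 1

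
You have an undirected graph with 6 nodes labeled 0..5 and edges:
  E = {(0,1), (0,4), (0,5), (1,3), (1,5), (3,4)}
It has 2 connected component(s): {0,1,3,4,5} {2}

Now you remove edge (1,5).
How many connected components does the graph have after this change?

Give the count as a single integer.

Answer: 2

Derivation:
Initial component count: 2
Remove (1,5): not a bridge. Count unchanged: 2.
  After removal, components: {0,1,3,4,5} {2}
New component count: 2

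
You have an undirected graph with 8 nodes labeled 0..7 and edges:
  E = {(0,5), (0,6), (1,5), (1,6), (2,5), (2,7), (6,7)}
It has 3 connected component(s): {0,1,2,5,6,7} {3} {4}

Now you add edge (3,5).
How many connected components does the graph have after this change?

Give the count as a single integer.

Answer: 2

Derivation:
Initial component count: 3
Add (3,5): merges two components. Count decreases: 3 -> 2.
New component count: 2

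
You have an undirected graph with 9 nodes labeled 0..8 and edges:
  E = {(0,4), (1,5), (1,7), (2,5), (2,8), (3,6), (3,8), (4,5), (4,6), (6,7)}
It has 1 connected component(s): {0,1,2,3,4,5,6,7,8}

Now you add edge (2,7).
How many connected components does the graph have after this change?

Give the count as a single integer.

Answer: 1

Derivation:
Initial component count: 1
Add (2,7): endpoints already in same component. Count unchanged: 1.
New component count: 1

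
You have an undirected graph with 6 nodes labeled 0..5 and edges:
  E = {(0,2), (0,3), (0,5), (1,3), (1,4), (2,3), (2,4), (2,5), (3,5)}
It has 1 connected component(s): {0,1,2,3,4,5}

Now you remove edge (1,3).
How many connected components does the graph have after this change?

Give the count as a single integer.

Answer: 1

Derivation:
Initial component count: 1
Remove (1,3): not a bridge. Count unchanged: 1.
  After removal, components: {0,1,2,3,4,5}
New component count: 1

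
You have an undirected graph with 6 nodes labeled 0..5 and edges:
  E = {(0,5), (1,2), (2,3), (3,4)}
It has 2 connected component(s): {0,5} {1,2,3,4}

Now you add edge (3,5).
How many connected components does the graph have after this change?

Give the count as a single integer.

Answer: 1

Derivation:
Initial component count: 2
Add (3,5): merges two components. Count decreases: 2 -> 1.
New component count: 1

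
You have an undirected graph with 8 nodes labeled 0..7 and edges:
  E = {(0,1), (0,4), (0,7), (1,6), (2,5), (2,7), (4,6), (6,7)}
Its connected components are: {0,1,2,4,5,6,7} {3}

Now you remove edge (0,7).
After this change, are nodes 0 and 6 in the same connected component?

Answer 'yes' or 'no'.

Answer: yes

Derivation:
Initial components: {0,1,2,4,5,6,7} {3}
Removing edge (0,7): not a bridge — component count unchanged at 2.
New components: {0,1,2,4,5,6,7} {3}
Are 0 and 6 in the same component? yes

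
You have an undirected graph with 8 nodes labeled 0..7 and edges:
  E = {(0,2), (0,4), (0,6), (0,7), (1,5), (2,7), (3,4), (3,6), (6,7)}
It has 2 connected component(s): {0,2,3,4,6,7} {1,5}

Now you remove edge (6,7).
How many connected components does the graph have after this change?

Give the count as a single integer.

Answer: 2

Derivation:
Initial component count: 2
Remove (6,7): not a bridge. Count unchanged: 2.
  After removal, components: {0,2,3,4,6,7} {1,5}
New component count: 2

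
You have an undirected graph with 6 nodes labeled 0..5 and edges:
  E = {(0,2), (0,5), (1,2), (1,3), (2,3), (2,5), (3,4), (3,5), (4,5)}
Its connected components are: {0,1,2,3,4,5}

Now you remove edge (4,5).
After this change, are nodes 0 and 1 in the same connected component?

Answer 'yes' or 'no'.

Answer: yes

Derivation:
Initial components: {0,1,2,3,4,5}
Removing edge (4,5): not a bridge — component count unchanged at 1.
New components: {0,1,2,3,4,5}
Are 0 and 1 in the same component? yes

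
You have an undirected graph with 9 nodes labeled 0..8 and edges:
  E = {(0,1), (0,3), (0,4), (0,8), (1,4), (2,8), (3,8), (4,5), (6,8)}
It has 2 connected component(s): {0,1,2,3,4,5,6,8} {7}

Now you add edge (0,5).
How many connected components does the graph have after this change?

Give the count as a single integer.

Answer: 2

Derivation:
Initial component count: 2
Add (0,5): endpoints already in same component. Count unchanged: 2.
New component count: 2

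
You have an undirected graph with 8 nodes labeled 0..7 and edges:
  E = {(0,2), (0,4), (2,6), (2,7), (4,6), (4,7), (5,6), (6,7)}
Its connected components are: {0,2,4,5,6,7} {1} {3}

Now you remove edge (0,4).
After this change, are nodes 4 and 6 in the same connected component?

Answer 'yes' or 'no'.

Initial components: {0,2,4,5,6,7} {1} {3}
Removing edge (0,4): not a bridge — component count unchanged at 3.
New components: {0,2,4,5,6,7} {1} {3}
Are 4 and 6 in the same component? yes

Answer: yes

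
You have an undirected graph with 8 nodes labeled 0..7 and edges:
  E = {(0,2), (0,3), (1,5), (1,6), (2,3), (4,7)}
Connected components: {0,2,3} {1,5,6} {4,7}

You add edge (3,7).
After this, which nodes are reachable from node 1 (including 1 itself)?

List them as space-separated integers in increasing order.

Answer: 1 5 6

Derivation:
Before: nodes reachable from 1: {1,5,6}
Adding (3,7): merges two components, but neither contains 1. Reachability from 1 unchanged.
After: nodes reachable from 1: {1,5,6}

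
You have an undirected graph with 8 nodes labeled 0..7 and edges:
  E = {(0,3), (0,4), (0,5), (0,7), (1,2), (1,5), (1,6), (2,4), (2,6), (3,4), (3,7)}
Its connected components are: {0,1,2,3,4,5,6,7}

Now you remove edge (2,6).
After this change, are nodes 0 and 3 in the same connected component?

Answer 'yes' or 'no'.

Initial components: {0,1,2,3,4,5,6,7}
Removing edge (2,6): not a bridge — component count unchanged at 1.
New components: {0,1,2,3,4,5,6,7}
Are 0 and 3 in the same component? yes

Answer: yes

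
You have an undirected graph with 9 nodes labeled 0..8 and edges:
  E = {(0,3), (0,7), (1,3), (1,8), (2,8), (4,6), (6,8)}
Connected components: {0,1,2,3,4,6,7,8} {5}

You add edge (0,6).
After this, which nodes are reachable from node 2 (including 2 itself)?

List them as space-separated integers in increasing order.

Answer: 0 1 2 3 4 6 7 8

Derivation:
Before: nodes reachable from 2: {0,1,2,3,4,6,7,8}
Adding (0,6): both endpoints already in same component. Reachability from 2 unchanged.
After: nodes reachable from 2: {0,1,2,3,4,6,7,8}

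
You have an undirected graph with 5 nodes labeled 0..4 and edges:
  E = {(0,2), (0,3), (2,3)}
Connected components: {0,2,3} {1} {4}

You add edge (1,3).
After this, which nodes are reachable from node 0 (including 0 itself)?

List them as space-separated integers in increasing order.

Answer: 0 1 2 3

Derivation:
Before: nodes reachable from 0: {0,2,3}
Adding (1,3): merges 0's component with another. Reachability grows.
After: nodes reachable from 0: {0,1,2,3}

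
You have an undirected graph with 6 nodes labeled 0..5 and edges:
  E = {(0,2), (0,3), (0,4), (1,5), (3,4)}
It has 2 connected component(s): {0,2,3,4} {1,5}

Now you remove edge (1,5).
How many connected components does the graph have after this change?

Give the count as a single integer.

Answer: 3

Derivation:
Initial component count: 2
Remove (1,5): it was a bridge. Count increases: 2 -> 3.
  After removal, components: {0,2,3,4} {1} {5}
New component count: 3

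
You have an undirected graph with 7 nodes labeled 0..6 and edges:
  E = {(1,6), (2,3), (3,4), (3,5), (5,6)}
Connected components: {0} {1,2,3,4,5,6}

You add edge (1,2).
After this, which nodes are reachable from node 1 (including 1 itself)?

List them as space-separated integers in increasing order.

Before: nodes reachable from 1: {1,2,3,4,5,6}
Adding (1,2): both endpoints already in same component. Reachability from 1 unchanged.
After: nodes reachable from 1: {1,2,3,4,5,6}

Answer: 1 2 3 4 5 6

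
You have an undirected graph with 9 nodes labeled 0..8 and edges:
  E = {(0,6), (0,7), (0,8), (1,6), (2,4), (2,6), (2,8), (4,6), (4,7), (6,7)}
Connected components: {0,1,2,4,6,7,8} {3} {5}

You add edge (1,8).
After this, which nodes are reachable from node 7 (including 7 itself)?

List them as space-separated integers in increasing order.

Answer: 0 1 2 4 6 7 8

Derivation:
Before: nodes reachable from 7: {0,1,2,4,6,7,8}
Adding (1,8): both endpoints already in same component. Reachability from 7 unchanged.
After: nodes reachable from 7: {0,1,2,4,6,7,8}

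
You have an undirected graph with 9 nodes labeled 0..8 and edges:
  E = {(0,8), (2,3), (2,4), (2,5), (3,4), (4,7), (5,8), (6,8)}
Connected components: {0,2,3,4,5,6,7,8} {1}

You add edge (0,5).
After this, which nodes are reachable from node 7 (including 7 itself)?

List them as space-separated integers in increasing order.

Answer: 0 2 3 4 5 6 7 8

Derivation:
Before: nodes reachable from 7: {0,2,3,4,5,6,7,8}
Adding (0,5): both endpoints already in same component. Reachability from 7 unchanged.
After: nodes reachable from 7: {0,2,3,4,5,6,7,8}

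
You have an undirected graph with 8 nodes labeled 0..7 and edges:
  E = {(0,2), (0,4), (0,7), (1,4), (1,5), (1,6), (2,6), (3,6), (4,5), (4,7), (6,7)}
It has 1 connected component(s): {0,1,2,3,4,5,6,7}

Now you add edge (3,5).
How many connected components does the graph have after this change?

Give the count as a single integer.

Initial component count: 1
Add (3,5): endpoints already in same component. Count unchanged: 1.
New component count: 1

Answer: 1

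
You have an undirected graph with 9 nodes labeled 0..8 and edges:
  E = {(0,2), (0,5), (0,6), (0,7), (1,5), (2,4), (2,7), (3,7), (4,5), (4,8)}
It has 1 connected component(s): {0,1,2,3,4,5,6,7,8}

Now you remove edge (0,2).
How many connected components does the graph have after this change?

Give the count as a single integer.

Answer: 1

Derivation:
Initial component count: 1
Remove (0,2): not a bridge. Count unchanged: 1.
  After removal, components: {0,1,2,3,4,5,6,7,8}
New component count: 1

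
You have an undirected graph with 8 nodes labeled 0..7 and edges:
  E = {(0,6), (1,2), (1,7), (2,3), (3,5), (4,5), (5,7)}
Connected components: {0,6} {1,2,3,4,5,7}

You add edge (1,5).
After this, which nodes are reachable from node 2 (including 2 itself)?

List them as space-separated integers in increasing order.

Before: nodes reachable from 2: {1,2,3,4,5,7}
Adding (1,5): both endpoints already in same component. Reachability from 2 unchanged.
After: nodes reachable from 2: {1,2,3,4,5,7}

Answer: 1 2 3 4 5 7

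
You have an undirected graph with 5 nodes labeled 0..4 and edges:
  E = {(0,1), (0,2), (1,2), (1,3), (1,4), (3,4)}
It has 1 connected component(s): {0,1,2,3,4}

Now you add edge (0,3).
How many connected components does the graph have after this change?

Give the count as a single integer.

Answer: 1

Derivation:
Initial component count: 1
Add (0,3): endpoints already in same component. Count unchanged: 1.
New component count: 1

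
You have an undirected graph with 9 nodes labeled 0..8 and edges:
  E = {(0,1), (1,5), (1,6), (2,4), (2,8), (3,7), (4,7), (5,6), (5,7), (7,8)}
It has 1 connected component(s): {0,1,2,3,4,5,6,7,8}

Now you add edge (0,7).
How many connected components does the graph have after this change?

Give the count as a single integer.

Answer: 1

Derivation:
Initial component count: 1
Add (0,7): endpoints already in same component. Count unchanged: 1.
New component count: 1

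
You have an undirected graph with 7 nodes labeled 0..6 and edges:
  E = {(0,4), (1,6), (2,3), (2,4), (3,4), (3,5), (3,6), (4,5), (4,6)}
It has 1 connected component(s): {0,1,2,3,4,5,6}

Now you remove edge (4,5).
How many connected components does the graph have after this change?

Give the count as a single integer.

Answer: 1

Derivation:
Initial component count: 1
Remove (4,5): not a bridge. Count unchanged: 1.
  After removal, components: {0,1,2,3,4,5,6}
New component count: 1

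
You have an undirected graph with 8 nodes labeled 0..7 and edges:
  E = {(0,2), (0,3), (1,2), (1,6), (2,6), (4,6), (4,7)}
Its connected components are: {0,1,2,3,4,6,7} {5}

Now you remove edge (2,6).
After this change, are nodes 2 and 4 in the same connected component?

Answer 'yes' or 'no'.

Answer: yes

Derivation:
Initial components: {0,1,2,3,4,6,7} {5}
Removing edge (2,6): not a bridge — component count unchanged at 2.
New components: {0,1,2,3,4,6,7} {5}
Are 2 and 4 in the same component? yes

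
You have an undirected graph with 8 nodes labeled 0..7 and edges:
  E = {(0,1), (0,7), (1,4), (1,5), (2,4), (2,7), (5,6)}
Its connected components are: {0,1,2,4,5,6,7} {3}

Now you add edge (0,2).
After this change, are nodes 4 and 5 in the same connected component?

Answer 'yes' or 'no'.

Initial components: {0,1,2,4,5,6,7} {3}
Adding edge (0,2): both already in same component {0,1,2,4,5,6,7}. No change.
New components: {0,1,2,4,5,6,7} {3}
Are 4 and 5 in the same component? yes

Answer: yes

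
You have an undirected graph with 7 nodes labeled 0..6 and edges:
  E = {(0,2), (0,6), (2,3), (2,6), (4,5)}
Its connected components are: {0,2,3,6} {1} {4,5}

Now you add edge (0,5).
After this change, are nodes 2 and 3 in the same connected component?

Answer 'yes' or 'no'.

Initial components: {0,2,3,6} {1} {4,5}
Adding edge (0,5): merges {0,2,3,6} and {4,5}.
New components: {0,2,3,4,5,6} {1}
Are 2 and 3 in the same component? yes

Answer: yes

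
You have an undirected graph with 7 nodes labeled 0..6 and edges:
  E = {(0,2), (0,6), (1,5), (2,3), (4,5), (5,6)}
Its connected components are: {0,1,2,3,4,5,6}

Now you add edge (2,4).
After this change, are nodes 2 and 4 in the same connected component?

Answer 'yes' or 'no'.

Initial components: {0,1,2,3,4,5,6}
Adding edge (2,4): both already in same component {0,1,2,3,4,5,6}. No change.
New components: {0,1,2,3,4,5,6}
Are 2 and 4 in the same component? yes

Answer: yes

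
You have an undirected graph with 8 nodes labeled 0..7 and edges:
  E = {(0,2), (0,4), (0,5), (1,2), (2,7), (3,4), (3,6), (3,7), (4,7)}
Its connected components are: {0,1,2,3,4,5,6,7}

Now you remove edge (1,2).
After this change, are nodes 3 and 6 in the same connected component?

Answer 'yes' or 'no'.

Initial components: {0,1,2,3,4,5,6,7}
Removing edge (1,2): it was a bridge — component count 1 -> 2.
New components: {0,2,3,4,5,6,7} {1}
Are 3 and 6 in the same component? yes

Answer: yes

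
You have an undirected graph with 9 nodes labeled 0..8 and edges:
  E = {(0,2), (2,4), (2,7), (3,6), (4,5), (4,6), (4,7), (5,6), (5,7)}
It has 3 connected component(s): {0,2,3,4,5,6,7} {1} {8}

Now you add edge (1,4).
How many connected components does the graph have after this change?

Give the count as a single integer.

Answer: 2

Derivation:
Initial component count: 3
Add (1,4): merges two components. Count decreases: 3 -> 2.
New component count: 2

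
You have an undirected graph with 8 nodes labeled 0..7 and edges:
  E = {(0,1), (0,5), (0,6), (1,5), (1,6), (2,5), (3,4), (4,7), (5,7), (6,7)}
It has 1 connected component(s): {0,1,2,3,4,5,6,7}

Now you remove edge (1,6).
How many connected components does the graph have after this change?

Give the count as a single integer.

Answer: 1

Derivation:
Initial component count: 1
Remove (1,6): not a bridge. Count unchanged: 1.
  After removal, components: {0,1,2,3,4,5,6,7}
New component count: 1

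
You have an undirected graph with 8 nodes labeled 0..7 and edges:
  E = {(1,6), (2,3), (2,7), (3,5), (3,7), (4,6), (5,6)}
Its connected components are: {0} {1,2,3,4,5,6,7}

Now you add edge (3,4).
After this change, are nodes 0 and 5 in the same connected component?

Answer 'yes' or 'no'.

Answer: no

Derivation:
Initial components: {0} {1,2,3,4,5,6,7}
Adding edge (3,4): both already in same component {1,2,3,4,5,6,7}. No change.
New components: {0} {1,2,3,4,5,6,7}
Are 0 and 5 in the same component? no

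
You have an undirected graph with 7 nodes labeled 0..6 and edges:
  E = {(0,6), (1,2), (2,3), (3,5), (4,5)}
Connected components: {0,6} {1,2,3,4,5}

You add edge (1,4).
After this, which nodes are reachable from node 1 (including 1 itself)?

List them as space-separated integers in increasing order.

Before: nodes reachable from 1: {1,2,3,4,5}
Adding (1,4): both endpoints already in same component. Reachability from 1 unchanged.
After: nodes reachable from 1: {1,2,3,4,5}

Answer: 1 2 3 4 5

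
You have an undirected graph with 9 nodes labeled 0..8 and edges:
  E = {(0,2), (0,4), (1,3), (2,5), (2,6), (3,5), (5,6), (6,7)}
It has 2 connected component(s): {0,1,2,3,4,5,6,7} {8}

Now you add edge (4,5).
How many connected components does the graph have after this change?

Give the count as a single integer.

Initial component count: 2
Add (4,5): endpoints already in same component. Count unchanged: 2.
New component count: 2

Answer: 2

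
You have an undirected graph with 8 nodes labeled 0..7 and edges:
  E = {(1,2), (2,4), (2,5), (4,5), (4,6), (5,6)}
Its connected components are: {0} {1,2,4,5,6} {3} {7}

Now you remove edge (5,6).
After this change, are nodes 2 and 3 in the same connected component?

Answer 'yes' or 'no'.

Initial components: {0} {1,2,4,5,6} {3} {7}
Removing edge (5,6): not a bridge — component count unchanged at 4.
New components: {0} {1,2,4,5,6} {3} {7}
Are 2 and 3 in the same component? no

Answer: no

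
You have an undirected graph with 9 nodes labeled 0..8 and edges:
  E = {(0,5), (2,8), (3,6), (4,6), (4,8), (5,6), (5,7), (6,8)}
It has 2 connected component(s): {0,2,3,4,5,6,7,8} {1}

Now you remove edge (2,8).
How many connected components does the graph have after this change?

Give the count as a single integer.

Answer: 3

Derivation:
Initial component count: 2
Remove (2,8): it was a bridge. Count increases: 2 -> 3.
  After removal, components: {0,3,4,5,6,7,8} {1} {2}
New component count: 3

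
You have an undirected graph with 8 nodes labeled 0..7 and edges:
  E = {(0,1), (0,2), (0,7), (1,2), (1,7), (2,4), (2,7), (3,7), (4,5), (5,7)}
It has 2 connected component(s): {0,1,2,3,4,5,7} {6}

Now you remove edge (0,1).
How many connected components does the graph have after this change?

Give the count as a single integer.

Answer: 2

Derivation:
Initial component count: 2
Remove (0,1): not a bridge. Count unchanged: 2.
  After removal, components: {0,1,2,3,4,5,7} {6}
New component count: 2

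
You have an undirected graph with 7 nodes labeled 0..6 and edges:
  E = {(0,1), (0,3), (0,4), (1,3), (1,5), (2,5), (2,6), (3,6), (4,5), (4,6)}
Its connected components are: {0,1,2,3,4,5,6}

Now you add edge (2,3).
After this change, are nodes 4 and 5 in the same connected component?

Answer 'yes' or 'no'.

Initial components: {0,1,2,3,4,5,6}
Adding edge (2,3): both already in same component {0,1,2,3,4,5,6}. No change.
New components: {0,1,2,3,4,5,6}
Are 4 and 5 in the same component? yes

Answer: yes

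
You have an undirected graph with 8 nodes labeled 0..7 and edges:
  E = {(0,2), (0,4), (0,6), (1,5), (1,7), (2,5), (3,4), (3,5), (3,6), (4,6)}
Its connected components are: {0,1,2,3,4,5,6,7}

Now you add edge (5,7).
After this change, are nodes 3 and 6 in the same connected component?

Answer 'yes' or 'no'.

Initial components: {0,1,2,3,4,5,6,7}
Adding edge (5,7): both already in same component {0,1,2,3,4,5,6,7}. No change.
New components: {0,1,2,3,4,5,6,7}
Are 3 and 6 in the same component? yes

Answer: yes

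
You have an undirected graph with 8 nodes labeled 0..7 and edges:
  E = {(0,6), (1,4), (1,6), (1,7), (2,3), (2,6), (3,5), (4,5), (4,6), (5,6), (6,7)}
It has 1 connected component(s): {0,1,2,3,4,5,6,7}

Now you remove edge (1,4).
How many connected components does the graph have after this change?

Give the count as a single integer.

Answer: 1

Derivation:
Initial component count: 1
Remove (1,4): not a bridge. Count unchanged: 1.
  After removal, components: {0,1,2,3,4,5,6,7}
New component count: 1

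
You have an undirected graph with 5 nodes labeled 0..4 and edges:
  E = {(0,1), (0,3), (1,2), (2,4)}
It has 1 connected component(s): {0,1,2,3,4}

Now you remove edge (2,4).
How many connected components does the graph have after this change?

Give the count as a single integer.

Answer: 2

Derivation:
Initial component count: 1
Remove (2,4): it was a bridge. Count increases: 1 -> 2.
  After removal, components: {0,1,2,3} {4}
New component count: 2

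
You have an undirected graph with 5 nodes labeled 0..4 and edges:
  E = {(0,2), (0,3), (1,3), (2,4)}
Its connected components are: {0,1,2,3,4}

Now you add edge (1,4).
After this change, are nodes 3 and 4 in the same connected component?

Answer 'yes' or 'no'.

Initial components: {0,1,2,3,4}
Adding edge (1,4): both already in same component {0,1,2,3,4}. No change.
New components: {0,1,2,3,4}
Are 3 and 4 in the same component? yes

Answer: yes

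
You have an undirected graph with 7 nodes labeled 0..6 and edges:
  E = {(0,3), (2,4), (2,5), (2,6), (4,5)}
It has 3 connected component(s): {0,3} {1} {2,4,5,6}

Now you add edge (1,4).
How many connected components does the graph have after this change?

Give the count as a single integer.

Answer: 2

Derivation:
Initial component count: 3
Add (1,4): merges two components. Count decreases: 3 -> 2.
New component count: 2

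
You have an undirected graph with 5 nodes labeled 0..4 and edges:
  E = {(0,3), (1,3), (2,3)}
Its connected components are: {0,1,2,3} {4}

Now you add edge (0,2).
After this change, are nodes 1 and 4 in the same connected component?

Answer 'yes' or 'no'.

Answer: no

Derivation:
Initial components: {0,1,2,3} {4}
Adding edge (0,2): both already in same component {0,1,2,3}. No change.
New components: {0,1,2,3} {4}
Are 1 and 4 in the same component? no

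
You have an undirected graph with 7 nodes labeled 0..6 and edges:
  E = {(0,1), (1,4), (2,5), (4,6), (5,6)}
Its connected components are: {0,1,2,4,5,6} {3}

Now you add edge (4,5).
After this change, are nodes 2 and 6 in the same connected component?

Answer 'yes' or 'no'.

Answer: yes

Derivation:
Initial components: {0,1,2,4,5,6} {3}
Adding edge (4,5): both already in same component {0,1,2,4,5,6}. No change.
New components: {0,1,2,4,5,6} {3}
Are 2 and 6 in the same component? yes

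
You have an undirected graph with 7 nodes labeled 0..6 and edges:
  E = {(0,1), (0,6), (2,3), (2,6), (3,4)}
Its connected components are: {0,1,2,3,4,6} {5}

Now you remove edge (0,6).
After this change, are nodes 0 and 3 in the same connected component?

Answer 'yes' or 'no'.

Initial components: {0,1,2,3,4,6} {5}
Removing edge (0,6): it was a bridge — component count 2 -> 3.
New components: {0,1} {2,3,4,6} {5}
Are 0 and 3 in the same component? no

Answer: no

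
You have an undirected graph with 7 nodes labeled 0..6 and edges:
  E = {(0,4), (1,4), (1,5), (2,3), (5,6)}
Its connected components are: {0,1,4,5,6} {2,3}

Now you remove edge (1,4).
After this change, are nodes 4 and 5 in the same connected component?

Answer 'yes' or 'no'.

Initial components: {0,1,4,5,6} {2,3}
Removing edge (1,4): it was a bridge — component count 2 -> 3.
New components: {0,4} {1,5,6} {2,3}
Are 4 and 5 in the same component? no

Answer: no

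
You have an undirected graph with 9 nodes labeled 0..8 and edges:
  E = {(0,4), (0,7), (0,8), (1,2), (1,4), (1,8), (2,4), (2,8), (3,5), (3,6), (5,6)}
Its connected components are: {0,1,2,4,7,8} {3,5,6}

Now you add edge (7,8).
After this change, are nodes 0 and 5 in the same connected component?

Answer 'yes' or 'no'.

Initial components: {0,1,2,4,7,8} {3,5,6}
Adding edge (7,8): both already in same component {0,1,2,4,7,8}. No change.
New components: {0,1,2,4,7,8} {3,5,6}
Are 0 and 5 in the same component? no

Answer: no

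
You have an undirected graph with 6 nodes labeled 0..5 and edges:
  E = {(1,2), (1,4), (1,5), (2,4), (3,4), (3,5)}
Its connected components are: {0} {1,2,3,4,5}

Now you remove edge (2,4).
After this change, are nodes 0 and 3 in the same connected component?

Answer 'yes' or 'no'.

Answer: no

Derivation:
Initial components: {0} {1,2,3,4,5}
Removing edge (2,4): not a bridge — component count unchanged at 2.
New components: {0} {1,2,3,4,5}
Are 0 and 3 in the same component? no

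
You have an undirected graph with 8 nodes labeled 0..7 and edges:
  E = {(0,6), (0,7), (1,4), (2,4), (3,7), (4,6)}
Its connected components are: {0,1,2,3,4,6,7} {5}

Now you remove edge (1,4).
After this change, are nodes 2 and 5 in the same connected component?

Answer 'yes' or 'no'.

Initial components: {0,1,2,3,4,6,7} {5}
Removing edge (1,4): it was a bridge — component count 2 -> 3.
New components: {0,2,3,4,6,7} {1} {5}
Are 2 and 5 in the same component? no

Answer: no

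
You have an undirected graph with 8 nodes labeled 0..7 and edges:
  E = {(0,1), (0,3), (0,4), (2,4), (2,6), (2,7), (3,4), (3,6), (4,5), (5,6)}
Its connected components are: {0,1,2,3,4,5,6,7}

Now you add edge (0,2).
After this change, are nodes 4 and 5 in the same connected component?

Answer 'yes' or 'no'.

Initial components: {0,1,2,3,4,5,6,7}
Adding edge (0,2): both already in same component {0,1,2,3,4,5,6,7}. No change.
New components: {0,1,2,3,4,5,6,7}
Are 4 and 5 in the same component? yes

Answer: yes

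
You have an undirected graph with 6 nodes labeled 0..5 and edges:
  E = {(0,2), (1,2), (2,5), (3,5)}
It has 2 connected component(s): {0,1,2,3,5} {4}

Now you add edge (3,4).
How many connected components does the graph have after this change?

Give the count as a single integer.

Answer: 1

Derivation:
Initial component count: 2
Add (3,4): merges two components. Count decreases: 2 -> 1.
New component count: 1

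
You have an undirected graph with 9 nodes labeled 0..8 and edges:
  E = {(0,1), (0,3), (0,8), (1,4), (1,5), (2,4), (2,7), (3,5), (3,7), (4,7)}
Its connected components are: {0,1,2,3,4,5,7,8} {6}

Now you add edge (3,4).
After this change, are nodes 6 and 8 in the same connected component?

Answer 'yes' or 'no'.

Answer: no

Derivation:
Initial components: {0,1,2,3,4,5,7,8} {6}
Adding edge (3,4): both already in same component {0,1,2,3,4,5,7,8}. No change.
New components: {0,1,2,3,4,5,7,8} {6}
Are 6 and 8 in the same component? no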